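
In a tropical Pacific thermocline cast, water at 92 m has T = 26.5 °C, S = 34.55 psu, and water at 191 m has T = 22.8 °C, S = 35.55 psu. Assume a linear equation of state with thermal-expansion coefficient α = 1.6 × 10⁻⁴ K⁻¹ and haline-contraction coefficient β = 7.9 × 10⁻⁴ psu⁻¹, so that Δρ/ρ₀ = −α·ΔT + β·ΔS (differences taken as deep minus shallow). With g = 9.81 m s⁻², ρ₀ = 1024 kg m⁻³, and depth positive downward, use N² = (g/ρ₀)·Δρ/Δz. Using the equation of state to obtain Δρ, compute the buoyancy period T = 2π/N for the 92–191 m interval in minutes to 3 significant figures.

8.95 min

ΔT = -3.7 K, ΔS = +1.00 psu (deep − shallow).
Δρ/ρ₀ = −αΔT + βΔS = 5.92 × 10⁻⁴ + 7.90 × 10⁻⁴ = 1.382 × 10⁻³, so Δρ ≈ 1.415 kg m⁻³.
N² = (g/ρ₀)·Δρ/Δz = g·(Δρ/ρ₀)/Δz = 9.81 × 1.382 × 10⁻³ / 99 = 1.3694 × 10⁻⁴ s⁻².
N = √(1.3694 × 10⁻⁴) = 0.011702 rad s⁻¹ → T = 2π/N = 536.93 s = 8.9488 min ≈ 8.95 min.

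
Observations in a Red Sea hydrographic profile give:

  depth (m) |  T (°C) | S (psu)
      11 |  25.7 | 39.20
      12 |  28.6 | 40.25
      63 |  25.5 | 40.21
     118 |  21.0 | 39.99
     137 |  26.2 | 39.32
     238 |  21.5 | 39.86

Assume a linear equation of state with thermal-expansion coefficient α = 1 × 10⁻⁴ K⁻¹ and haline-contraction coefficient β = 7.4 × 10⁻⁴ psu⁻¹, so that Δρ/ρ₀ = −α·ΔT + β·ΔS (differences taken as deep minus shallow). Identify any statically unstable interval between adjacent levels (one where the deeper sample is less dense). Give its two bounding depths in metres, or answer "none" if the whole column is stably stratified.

118–137 m

Evaluate Δρ/ρ₀ = −αΔT + βΔS across each adjacent pair:
  11–12 m: −αΔT+βΔS = −(1 × 10⁻⁴)(+2.9)+(7.4 × 10⁻⁴)(+1.05) = 4.9 × 10⁻⁴ → stable
  12–63 m: −αΔT+βΔS = −(1 × 10⁻⁴)(-3.1)+(7.4 × 10⁻⁴)(-0.04) = 2.8 × 10⁻⁴ → stable
  63–118 m: −αΔT+βΔS = −(1 × 10⁻⁴)(-4.5)+(7.4 × 10⁻⁴)(-0.22) = 2.9 × 10⁻⁴ → stable
  118–137 m: −αΔT+βΔS = −(1 × 10⁻⁴)(+5.2)+(7.4 × 10⁻⁴)(-0.67) = -1.0 × 10⁻³ → UNSTABLE
  137–238 m: −αΔT+βΔS = −(1 × 10⁻⁴)(-4.7)+(7.4 × 10⁻⁴)(+0.54) = 8.7 × 10⁻⁴ → stable
The 118–137 m interval has Δρ < 0: lighter water underlies denser water.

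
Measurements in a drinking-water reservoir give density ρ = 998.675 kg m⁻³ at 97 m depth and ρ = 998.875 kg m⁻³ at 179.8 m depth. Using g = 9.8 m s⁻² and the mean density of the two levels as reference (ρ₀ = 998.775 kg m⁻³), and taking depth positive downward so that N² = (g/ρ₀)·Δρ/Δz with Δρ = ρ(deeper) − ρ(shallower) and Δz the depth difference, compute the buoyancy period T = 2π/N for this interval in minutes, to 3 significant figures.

21.5 min

Δρ = 998.875 − 998.675 = 0.200 kg m⁻³ over Δz = 179.8 − 97 = 82.8 m.
N² = (9.8/998.775) × (0.200/82.8) = 2.3701 × 10⁻⁵ s⁻².
N = √(2.3701 × 10⁻⁵) = 4.8684 × 10⁻³ rad s⁻¹, so T = 2π/N = 1.2906 × 10³ s = 21.510 min ≈ 21.5 min.
Since Δρ > 0 the layer is stably stratified.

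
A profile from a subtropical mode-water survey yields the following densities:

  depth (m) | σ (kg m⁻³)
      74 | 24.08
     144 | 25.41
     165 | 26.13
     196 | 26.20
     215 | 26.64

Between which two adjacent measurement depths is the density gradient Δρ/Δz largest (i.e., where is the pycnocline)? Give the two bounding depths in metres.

Compute the density gradient over each adjacent pair:
  74–144 m: Δρ/Δz = 1.33/70 = 0.019 kg m⁻⁴
  144–165 m: Δρ/Δz = 0.72/21 = 0.034 kg m⁻⁴
  165–196 m: Δρ/Δz = 0.07/31 = 2.3 × 10⁻³ kg m⁻⁴
  196–215 m: Δρ/Δz = 0.44/19 = 0.023 kg m⁻⁴
The largest gradient is in the 144–165 m interval — the pycnocline.

144–165 m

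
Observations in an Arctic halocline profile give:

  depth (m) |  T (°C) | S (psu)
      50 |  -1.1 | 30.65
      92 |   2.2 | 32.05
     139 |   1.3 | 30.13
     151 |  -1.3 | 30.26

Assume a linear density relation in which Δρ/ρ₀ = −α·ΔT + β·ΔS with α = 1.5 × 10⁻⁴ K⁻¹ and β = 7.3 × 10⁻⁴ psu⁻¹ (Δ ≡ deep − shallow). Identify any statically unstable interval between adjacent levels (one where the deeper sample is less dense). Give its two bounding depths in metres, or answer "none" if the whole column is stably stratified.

Evaluate Δρ/ρ₀ = −αΔT + βΔS across each adjacent pair:
  50–92 m: −αΔT+βΔS = −(1.5 × 10⁻⁴)(+3.3)+(7.3 × 10⁻⁴)(+1.40) = 5.3 × 10⁻⁴ → stable
  92–139 m: −αΔT+βΔS = −(1.5 × 10⁻⁴)(-0.9)+(7.3 × 10⁻⁴)(-1.92) = -1.3 × 10⁻³ → UNSTABLE
  139–151 m: −αΔT+βΔS = −(1.5 × 10⁻⁴)(-2.6)+(7.3 × 10⁻⁴)(+0.13) = 4.8 × 10⁻⁴ → stable
The 92–139 m interval has Δρ < 0: lighter water underlies denser water.

92–139 m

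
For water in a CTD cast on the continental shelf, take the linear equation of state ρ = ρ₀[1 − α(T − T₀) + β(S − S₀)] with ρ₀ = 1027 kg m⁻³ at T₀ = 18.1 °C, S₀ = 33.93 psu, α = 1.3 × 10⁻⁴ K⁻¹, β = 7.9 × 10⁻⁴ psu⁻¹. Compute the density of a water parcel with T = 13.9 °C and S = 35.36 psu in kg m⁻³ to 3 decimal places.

T − T₀ = -4.2 K, S − S₀ = +1.43 psu.
Bracket = 1 − α·(-4.2) + β·(+1.43) = 1 + (1.6757 × 10⁻³) = 1.0016757.
ρ = 1027 × 1.0016757 = 1028.721 kg m⁻³.

1028.721 kg m⁻³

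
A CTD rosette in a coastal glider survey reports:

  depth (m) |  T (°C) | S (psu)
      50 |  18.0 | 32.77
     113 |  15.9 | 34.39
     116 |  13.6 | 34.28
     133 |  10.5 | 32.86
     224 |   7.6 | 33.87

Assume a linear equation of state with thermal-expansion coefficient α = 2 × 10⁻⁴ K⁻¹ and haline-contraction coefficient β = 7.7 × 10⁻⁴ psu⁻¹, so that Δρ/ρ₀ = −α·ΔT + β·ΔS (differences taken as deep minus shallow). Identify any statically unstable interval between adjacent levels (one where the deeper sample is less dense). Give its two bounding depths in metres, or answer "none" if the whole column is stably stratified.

116–133 m

Evaluate Δρ/ρ₀ = −αΔT + βΔS across each adjacent pair:
  50–113 m: −αΔT+βΔS = −(2 × 10⁻⁴)(-2.1)+(7.7 × 10⁻⁴)(+1.62) = 1.7 × 10⁻³ → stable
  113–116 m: −αΔT+βΔS = −(2 × 10⁻⁴)(-2.3)+(7.7 × 10⁻⁴)(-0.11) = 3.8 × 10⁻⁴ → stable
  116–133 m: −αΔT+βΔS = −(2 × 10⁻⁴)(-3.1)+(7.7 × 10⁻⁴)(-1.42) = -4.7 × 10⁻⁴ → UNSTABLE
  133–224 m: −αΔT+βΔS = −(2 × 10⁻⁴)(-2.9)+(7.7 × 10⁻⁴)(+1.01) = 1.4 × 10⁻³ → stable
The 116–133 m interval has Δρ < 0: lighter water underlies denser water.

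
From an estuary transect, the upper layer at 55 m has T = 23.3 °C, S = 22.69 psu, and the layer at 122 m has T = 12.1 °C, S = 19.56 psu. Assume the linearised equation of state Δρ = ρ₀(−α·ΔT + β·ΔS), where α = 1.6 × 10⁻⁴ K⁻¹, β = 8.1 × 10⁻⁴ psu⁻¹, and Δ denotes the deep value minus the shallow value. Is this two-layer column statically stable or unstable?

ΔT = 12.1 − 23.3 = -11.2 K and ΔS = 19.56 − 22.69 = -3.13 psu (deep − shallow).
−αΔT = 1.792 × 10⁻³; βΔS = -2.5353 × 10⁻³; sum Δρ/ρ₀ = -7.433 × 10⁻⁴.
Δρ/ρ₀ < 0, so Δρ < 0: deeper water is lighter → statically unstable; the column would overturn.

unstable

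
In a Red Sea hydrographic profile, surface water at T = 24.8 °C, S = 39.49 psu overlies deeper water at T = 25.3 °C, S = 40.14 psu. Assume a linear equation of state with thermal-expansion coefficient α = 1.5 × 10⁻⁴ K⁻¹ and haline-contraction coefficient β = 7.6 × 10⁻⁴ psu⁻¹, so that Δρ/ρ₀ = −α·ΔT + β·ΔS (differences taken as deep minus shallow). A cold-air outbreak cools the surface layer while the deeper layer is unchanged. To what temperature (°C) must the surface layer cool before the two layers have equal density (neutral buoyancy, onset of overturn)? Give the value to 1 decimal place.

Neutral buoyancy requires Δρ = 0, i.e. −α(T_deep − T_surf′) + β(S_deep − S_surf) = 0.
T_surf′ = T_deep − (β/α)·ΔS = 25.3 − (7.6 × 10⁻⁴/1.5 × 10⁻⁴)·(+0.65) = 22.007 °C.
Cooling required: 24.8 − (22.007) = 2.793 °C.

22.0 °C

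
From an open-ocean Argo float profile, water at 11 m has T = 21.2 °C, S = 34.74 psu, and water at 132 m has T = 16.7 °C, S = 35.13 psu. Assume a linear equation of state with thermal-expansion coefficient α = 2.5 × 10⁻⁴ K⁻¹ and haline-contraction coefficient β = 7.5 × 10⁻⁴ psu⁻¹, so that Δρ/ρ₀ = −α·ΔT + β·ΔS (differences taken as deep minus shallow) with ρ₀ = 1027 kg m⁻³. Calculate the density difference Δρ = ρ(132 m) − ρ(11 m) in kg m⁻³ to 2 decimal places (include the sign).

ΔT = -4.5 K, ΔS = +0.39 psu (deep − shallow).
Δρ/ρ₀ = −(2.5 × 10⁻⁴)(-4.5) + (7.5 × 10⁻⁴)(+0.39) = 1.4175 × 10⁻³.
Δρ = 1027 × (1.4175 × 10⁻³) = +1.46 kg m⁻³.
Positive Δρ: denser below, stable.

+1.46 kg m⁻³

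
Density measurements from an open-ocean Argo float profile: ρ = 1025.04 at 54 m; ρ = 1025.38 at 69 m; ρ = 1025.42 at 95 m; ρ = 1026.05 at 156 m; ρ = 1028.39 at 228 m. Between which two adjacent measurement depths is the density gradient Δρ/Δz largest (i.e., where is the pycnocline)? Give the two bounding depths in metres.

156–228 m

Compute the density gradient over each adjacent pair:
  54–69 m: Δρ/Δz = 0.34/15 = 0.023 kg m⁻⁴
  69–95 m: Δρ/Δz = 0.04/26 = 1.5 × 10⁻³ kg m⁻⁴
  95–156 m: Δρ/Δz = 0.63/61 = 0.010 kg m⁻⁴
  156–228 m: Δρ/Δz = 2.34/72 = 0.033 kg m⁻⁴
The largest gradient is in the 156–228 m interval — the pycnocline.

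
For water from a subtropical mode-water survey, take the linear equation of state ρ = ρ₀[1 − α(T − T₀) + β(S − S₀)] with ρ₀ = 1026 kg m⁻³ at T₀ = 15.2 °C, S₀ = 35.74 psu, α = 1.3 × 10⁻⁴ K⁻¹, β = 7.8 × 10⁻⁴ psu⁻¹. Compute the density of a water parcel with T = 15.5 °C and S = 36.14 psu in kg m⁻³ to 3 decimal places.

1026.280 kg m⁻³

T − T₀ = +0.3 K, S − S₀ = +0.40 psu.
Bracket = 1 − α·(+0.3) + β·(+0.40) = 1 + (2.73 × 10⁻⁴) = 1.0002730.
ρ = 1026 × 1.0002730 = 1026.280 kg m⁻³.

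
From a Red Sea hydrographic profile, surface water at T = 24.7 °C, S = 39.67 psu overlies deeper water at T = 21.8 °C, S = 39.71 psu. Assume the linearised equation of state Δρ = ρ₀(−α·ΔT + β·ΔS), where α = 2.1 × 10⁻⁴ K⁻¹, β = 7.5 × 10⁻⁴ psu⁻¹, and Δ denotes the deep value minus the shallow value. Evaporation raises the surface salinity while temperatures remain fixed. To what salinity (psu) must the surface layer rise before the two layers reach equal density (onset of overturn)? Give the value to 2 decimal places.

Neutral buoyancy requires −α(T_deep − T_surf) + β(S_deep − S_surf′) = 0.
S_surf′ = S_deep − (α/β)·ΔT = 39.71 − (2.1 × 10⁻⁴/7.5 × 10⁻⁴)·(-2.9) = 40.5220 psu.
Increase required: 40.5220 − 39.67 = 0.8520 psu.

40.52 psu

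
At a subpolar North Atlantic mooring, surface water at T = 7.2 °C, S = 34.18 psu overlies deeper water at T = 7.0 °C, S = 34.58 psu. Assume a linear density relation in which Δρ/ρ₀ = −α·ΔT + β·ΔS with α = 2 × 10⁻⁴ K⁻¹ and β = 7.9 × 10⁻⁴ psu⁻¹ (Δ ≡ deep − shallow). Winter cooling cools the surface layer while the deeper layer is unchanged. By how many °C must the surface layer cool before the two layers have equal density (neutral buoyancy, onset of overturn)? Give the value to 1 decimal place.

Neutral buoyancy requires Δρ = 0, i.e. −α(T_deep − T_surf′) + β(S_deep − S_surf) = 0.
T_surf′ = T_deep − (β/α)·ΔS = 7.0 − (7.9 × 10⁻⁴/2 × 10⁻⁴)·(+0.40) = 5.420 °C.
Cooling required: 7.2 − (5.420) = 1.780 °C.

1.8 °C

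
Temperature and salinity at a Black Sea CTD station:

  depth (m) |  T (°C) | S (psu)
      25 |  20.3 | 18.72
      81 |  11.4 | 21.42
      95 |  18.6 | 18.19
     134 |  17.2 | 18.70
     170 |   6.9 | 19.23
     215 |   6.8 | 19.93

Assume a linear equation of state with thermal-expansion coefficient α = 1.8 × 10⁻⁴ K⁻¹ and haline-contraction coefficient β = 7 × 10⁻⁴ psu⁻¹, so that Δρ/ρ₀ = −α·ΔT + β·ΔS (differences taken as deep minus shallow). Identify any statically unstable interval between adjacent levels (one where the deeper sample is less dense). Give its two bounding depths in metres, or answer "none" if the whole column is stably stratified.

Evaluate Δρ/ρ₀ = −αΔT + βΔS across each adjacent pair:
  25–81 m: −αΔT+βΔS = −(1.8 × 10⁻⁴)(-8.9)+(7 × 10⁻⁴)(+2.70) = 3.5 × 10⁻³ → stable
  81–95 m: −αΔT+βΔS = −(1.8 × 10⁻⁴)(+7.2)+(7 × 10⁻⁴)(-3.23) = -3.6 × 10⁻³ → UNSTABLE
  95–134 m: −αΔT+βΔS = −(1.8 × 10⁻⁴)(-1.4)+(7 × 10⁻⁴)(+0.51) = 6.1 × 10⁻⁴ → stable
  134–170 m: −αΔT+βΔS = −(1.8 × 10⁻⁴)(-10.3)+(7 × 10⁻⁴)(+0.53) = 2.2 × 10⁻³ → stable
  170–215 m: −αΔT+βΔS = −(1.8 × 10⁻⁴)(-0.1)+(7 × 10⁻⁴)(+0.70) = 5.1 × 10⁻⁴ → stable
The 81–95 m interval has Δρ < 0: lighter water underlies denser water.

81–95 m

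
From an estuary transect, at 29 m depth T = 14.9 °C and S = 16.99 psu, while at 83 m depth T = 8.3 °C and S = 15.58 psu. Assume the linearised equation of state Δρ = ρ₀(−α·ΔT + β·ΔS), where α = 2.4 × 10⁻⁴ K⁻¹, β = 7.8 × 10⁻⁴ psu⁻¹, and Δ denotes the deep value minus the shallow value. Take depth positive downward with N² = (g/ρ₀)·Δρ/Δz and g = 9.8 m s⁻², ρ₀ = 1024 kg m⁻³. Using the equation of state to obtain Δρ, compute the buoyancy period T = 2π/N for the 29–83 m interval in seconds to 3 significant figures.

ΔT = -6.6 K, ΔS = -1.41 psu (deep − shallow).
Δρ/ρ₀ = −αΔT + βΔS = 1.584 × 10⁻³ − 1.0998 × 10⁻³ = 4.842 × 10⁻⁴, so Δρ ≈ 0.4958 kg m⁻³.
N² = (g/ρ₀)·Δρ/Δz = g·(Δρ/ρ₀)/Δz = 9.8 × 4.842 × 10⁻⁴ / 54 = 8.7873 × 10⁻⁵ s⁻².
N = √(8.7873 × 10⁻⁵) = 9.3741 × 10⁻³ rad s⁻¹ → T = 2π/N = 670.27 s ≈ 670 s.

670 s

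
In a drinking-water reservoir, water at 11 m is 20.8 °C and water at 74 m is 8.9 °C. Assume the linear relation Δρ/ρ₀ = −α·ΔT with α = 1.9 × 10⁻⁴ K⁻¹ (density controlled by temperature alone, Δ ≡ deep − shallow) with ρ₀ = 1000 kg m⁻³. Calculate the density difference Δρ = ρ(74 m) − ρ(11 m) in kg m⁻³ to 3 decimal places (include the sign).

+2.261 kg m⁻³

ΔT = -11.9 K, Δρ/ρ₀ = −αΔT = 2.261 × 10⁻³.
Δρ = 1000 × (2.261 × 10⁻³) = +2.261 kg m⁻³.
Positive Δρ: denser below, stable.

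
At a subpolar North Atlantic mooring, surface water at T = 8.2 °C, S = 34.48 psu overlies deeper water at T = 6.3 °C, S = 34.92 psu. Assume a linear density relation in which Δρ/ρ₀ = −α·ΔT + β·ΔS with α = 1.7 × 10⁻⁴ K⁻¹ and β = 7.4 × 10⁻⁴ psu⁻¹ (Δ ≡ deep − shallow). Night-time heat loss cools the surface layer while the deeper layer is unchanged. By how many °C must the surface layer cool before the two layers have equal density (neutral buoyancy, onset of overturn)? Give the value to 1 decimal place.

3.8 °C

Neutral buoyancy requires Δρ = 0, i.e. −α(T_deep − T_surf′) + β(S_deep − S_surf) = 0.
T_surf′ = T_deep − (β/α)·ΔS = 6.3 − (7.4 × 10⁻⁴/1.7 × 10⁻⁴)·(+0.44) = 4.385 °C.
Cooling required: 8.2 − (4.385) = 3.815 °C.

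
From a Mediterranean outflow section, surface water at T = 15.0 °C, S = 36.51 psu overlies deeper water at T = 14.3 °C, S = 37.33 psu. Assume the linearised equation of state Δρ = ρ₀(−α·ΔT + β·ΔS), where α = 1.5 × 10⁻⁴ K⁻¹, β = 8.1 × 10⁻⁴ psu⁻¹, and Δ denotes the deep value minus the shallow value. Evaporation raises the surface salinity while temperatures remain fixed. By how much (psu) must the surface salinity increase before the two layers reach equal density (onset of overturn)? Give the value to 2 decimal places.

Neutral buoyancy requires −α(T_deep − T_surf) + β(S_deep − S_surf′) = 0.
S_surf′ = S_deep − (α/β)·ΔT = 37.33 − (1.5 × 10⁻⁴/8.1 × 10⁻⁴)·(-0.7) = 37.4596 psu.
Increase required: 37.4596 − 36.51 = 0.9496 psu.

0.95 psu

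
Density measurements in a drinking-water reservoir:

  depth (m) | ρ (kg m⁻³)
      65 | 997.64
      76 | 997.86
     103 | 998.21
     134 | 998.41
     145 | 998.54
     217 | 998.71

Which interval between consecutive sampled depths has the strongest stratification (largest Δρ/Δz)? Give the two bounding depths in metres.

Compute the density gradient over each adjacent pair:
  65–76 m: Δρ/Δz = 0.22/11 = 0.020 kg m⁻⁴
  76–103 m: Δρ/Δz = 0.35/27 = 0.013 kg m⁻⁴
  103–134 m: Δρ/Δz = 0.20/31 = 6.5 × 10⁻³ kg m⁻⁴
  134–145 m: Δρ/Δz = 0.13/11 = 0.012 kg m⁻⁴
  145–217 m: Δρ/Δz = 0.17/72 = 2.4 × 10⁻³ kg m⁻⁴
The largest gradient is in the 65–76 m interval — the pycnocline.

65–76 m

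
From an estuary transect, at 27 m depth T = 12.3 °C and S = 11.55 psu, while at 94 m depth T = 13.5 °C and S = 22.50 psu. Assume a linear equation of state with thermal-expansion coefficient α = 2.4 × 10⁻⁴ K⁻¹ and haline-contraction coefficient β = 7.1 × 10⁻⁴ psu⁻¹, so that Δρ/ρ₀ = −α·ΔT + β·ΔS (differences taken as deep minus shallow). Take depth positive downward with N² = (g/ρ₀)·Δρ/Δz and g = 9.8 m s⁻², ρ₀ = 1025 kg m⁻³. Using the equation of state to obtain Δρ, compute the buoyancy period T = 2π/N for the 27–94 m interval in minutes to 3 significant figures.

3.16 min

ΔT = +1.2 K, ΔS = +10.95 psu (deep − shallow).
Δρ/ρ₀ = −αΔT + βΔS = -2.88 × 10⁻⁴ + 7.7745 × 10⁻³ = 7.4865 × 10⁻³, so Δρ ≈ 7.674 kg m⁻³.
N² = (g/ρ₀)·Δρ/Δz = g·(Δρ/ρ₀)/Δz = 9.8 × 7.4865 × 10⁻³ / 67 = 1.0950 × 10⁻³ s⁻².
N = √(1.0950 × 10⁻³) = 0.033091 rad s⁻¹ → T = 2π/N = 189.88 s = 3.1647 min ≈ 3.16 min.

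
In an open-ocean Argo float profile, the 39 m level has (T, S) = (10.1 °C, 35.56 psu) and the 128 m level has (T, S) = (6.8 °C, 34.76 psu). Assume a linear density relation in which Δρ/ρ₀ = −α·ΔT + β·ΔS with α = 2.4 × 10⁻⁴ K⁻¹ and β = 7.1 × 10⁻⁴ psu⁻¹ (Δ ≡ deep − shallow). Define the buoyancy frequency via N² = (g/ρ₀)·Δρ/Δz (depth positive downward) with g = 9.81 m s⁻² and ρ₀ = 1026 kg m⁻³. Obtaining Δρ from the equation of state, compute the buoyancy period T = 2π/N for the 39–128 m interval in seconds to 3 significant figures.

ΔT = -3.3 K, ΔS = -0.80 psu (deep − shallow).
Δρ/ρ₀ = −αΔT + βΔS = 7.92 × 10⁻⁴ − 5.68 × 10⁻⁴ = 2.24 × 10⁻⁴, so Δρ ≈ 0.2298 kg m⁻³.
N² = (g/ρ₀)·Δρ/Δz = g·(Δρ/ρ₀)/Δz = 9.81 × 2.24 × 10⁻⁴ / 89 = 2.4690 × 10⁻⁵ s⁻².
N = √(2.4690 × 10⁻⁵) = 4.9689 × 10⁻³ rad s⁻¹ → T = 2π/N = 1.2645 × 10³ s ≈ 1.26 × 10³ s.

1.26 × 10³ s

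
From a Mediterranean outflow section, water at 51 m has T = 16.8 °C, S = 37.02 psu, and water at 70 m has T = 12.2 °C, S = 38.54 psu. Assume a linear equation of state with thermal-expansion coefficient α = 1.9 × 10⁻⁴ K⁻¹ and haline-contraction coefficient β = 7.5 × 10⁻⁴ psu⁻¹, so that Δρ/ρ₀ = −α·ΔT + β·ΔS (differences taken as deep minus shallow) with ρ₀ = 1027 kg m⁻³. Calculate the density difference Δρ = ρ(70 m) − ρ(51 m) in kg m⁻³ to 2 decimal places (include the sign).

ΔT = -4.6 K, ΔS = +1.52 psu (deep − shallow).
Δρ/ρ₀ = −(1.9 × 10⁻⁴)(-4.6) + (7.5 × 10⁻⁴)(+1.52) = 2.014 × 10⁻³.
Δρ = 1027 × (2.014 × 10⁻³) = +2.07 kg m⁻³.
Positive Δρ: denser below, stable.

+2.07 kg m⁻³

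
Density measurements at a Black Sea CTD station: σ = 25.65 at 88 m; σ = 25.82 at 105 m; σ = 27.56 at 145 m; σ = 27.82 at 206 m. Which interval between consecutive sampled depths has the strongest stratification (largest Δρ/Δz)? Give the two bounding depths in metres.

Compute the density gradient over each adjacent pair:
  88–105 m: Δρ/Δz = 0.17/17 = 0.010 kg m⁻⁴
  105–145 m: Δρ/Δz = 1.74/40 = 0.043 kg m⁻⁴
  145–206 m: Δρ/Δz = 0.26/61 = 4.3 × 10⁻³ kg m⁻⁴
The largest gradient is in the 105–145 m interval — the pycnocline.

105–145 m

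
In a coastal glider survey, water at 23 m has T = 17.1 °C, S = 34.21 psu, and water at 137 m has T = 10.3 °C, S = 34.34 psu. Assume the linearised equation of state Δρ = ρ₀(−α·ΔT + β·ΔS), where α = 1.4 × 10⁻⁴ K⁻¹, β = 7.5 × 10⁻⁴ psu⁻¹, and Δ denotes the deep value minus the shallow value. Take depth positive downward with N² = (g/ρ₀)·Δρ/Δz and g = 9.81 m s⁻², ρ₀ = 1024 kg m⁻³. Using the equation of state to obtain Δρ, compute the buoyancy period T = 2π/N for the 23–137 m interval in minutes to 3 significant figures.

ΔT = -6.8 K, ΔS = +0.13 psu (deep − shallow).
Δρ/ρ₀ = −αΔT + βΔS = 9.52 × 10⁻⁴ + 9.75 × 10⁻⁵ = 1.0495 × 10⁻³, so Δρ ≈ 1.075 kg m⁻³.
N² = (g/ρ₀)·Δρ/Δz = g·(Δρ/ρ₀)/Δz = 9.81 × 1.0495 × 10⁻³ / 114 = 9.0312 × 10⁻⁵ s⁻².
N = √(9.0312 × 10⁻⁵) = 9.5033 × 10⁻³ rad s⁻¹ → T = 2π/N = 661.16 s = 11.019 min ≈ 11.0 min.

11.0 min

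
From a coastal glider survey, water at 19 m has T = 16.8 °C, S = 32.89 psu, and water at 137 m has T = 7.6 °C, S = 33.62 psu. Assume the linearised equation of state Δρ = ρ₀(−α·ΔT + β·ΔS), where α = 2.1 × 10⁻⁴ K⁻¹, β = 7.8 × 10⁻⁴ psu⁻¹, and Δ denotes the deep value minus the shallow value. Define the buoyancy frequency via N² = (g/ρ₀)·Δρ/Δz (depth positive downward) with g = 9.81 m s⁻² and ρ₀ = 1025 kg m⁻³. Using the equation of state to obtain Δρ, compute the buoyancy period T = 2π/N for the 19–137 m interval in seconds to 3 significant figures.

436 s

ΔT = -9.2 K, ΔS = +0.73 psu (deep − shallow).
Δρ/ρ₀ = −αΔT + βΔS = 1.932 × 10⁻³ + 5.694 × 10⁻⁴ = 2.5014 × 10⁻³, so Δρ ≈ 2.564 kg m⁻³.
N² = (g/ρ₀)·Δρ/Δz = g·(Δρ/ρ₀)/Δz = 9.81 × 2.5014 × 10⁻³ / 118 = 2.0796 × 10⁻⁴ s⁻².
N = √(2.0796 × 10⁻⁴) = 0.014421 rad s⁻¹ → T = 2π/N = 435.70 s ≈ 436 s.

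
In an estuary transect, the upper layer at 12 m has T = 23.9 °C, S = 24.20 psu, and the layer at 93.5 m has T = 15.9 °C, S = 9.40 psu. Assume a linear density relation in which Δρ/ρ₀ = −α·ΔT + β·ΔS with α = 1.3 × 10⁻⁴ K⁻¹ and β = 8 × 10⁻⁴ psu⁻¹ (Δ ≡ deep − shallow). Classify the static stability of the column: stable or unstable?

unstable

ΔT = 15.9 − 23.9 = -8.0 K and ΔS = 9.40 − 24.20 = -14.80 psu (deep − shallow).
−αΔT = 1.04 × 10⁻³; βΔS = -0.01184; sum Δρ/ρ₀ = -0.0108.
Δρ/ρ₀ < 0, so Δρ < 0: deeper water is lighter → statically unstable; the column would overturn.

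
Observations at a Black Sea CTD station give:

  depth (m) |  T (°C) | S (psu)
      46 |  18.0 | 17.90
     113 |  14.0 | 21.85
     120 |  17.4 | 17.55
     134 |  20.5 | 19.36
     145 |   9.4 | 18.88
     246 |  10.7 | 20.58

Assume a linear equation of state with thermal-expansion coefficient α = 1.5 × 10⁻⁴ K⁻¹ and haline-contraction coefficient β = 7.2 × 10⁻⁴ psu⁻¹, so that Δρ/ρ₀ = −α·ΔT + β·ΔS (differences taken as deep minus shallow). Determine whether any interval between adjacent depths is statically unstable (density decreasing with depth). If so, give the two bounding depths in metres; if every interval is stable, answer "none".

Evaluate Δρ/ρ₀ = −αΔT + βΔS across each adjacent pair:
  46–113 m: −αΔT+βΔS = −(1.5 × 10⁻⁴)(-4.0)+(7.2 × 10⁻⁴)(+3.95) = 3.4 × 10⁻³ → stable
  113–120 m: −αΔT+βΔS = −(1.5 × 10⁻⁴)(+3.4)+(7.2 × 10⁻⁴)(-4.30) = -3.6 × 10⁻³ → UNSTABLE
  120–134 m: −αΔT+βΔS = −(1.5 × 10⁻⁴)(+3.1)+(7.2 × 10⁻⁴)(+1.81) = 8.4 × 10⁻⁴ → stable
  134–145 m: −αΔT+βΔS = −(1.5 × 10⁻⁴)(-11.1)+(7.2 × 10⁻⁴)(-0.48) = 1.3 × 10⁻³ → stable
  145–246 m: −αΔT+βΔS = −(1.5 × 10⁻⁴)(+1.3)+(7.2 × 10⁻⁴)(+1.70) = 1.0 × 10⁻³ → stable
The 113–120 m interval has Δρ < 0: lighter water underlies denser water.

113–120 m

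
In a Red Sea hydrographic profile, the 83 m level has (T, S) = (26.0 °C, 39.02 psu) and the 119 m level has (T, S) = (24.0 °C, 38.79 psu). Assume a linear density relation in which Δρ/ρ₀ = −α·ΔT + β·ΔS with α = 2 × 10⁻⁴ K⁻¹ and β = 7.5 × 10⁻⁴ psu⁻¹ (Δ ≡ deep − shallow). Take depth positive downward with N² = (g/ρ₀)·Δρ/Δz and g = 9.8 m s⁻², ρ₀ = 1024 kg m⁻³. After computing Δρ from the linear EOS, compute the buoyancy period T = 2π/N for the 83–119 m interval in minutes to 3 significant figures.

ΔT = -2.0 K, ΔS = -0.23 psu (deep − shallow).
Δρ/ρ₀ = −αΔT + βΔS = 4.00 × 10⁻⁴ − 1.725 × 10⁻⁴ = 2.275 × 10⁻⁴, so Δρ ≈ 0.2330 kg m⁻³.
N² = (g/ρ₀)·Δρ/Δz = g·(Δρ/ρ₀)/Δz = 9.8 × 2.275 × 10⁻⁴ / 36 = 6.1931 × 10⁻⁵ s⁻².
N = √(6.1931 × 10⁻⁵) = 7.8696 × 10⁻³ rad s⁻¹ → T = 2π/N = 798.41 s = 13.307 min ≈ 13.3 min.

13.3 min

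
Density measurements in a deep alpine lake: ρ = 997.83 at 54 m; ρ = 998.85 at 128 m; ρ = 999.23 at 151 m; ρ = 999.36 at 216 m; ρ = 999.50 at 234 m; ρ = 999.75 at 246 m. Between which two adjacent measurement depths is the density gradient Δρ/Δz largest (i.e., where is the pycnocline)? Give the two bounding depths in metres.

234–246 m

Compute the density gradient over each adjacent pair:
  54–128 m: Δρ/Δz = 1.02/74 = 0.014 kg m⁻⁴
  128–151 m: Δρ/Δz = 0.38/23 = 0.017 kg m⁻⁴
  151–216 m: Δρ/Δz = 0.13/65 = 2.0 × 10⁻³ kg m⁻⁴
  216–234 m: Δρ/Δz = 0.14/18 = 7.8 × 10⁻³ kg m⁻⁴
  234–246 m: Δρ/Δz = 0.25/12 = 0.021 kg m⁻⁴
The largest gradient is in the 234–246 m interval — the pycnocline.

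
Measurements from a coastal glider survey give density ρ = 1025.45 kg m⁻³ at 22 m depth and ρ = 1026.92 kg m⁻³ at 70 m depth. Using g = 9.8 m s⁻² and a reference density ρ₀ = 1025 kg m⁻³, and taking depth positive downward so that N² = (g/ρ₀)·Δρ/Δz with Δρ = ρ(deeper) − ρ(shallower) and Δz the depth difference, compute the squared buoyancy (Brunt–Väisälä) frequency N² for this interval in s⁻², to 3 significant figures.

2.93 × 10⁻⁴ s⁻²

Δρ = 1026.92 − 1025.45 = 1.47 kg m⁻³ over Δz = 70 − 22 = 48 m.
N² = (9.8/1025) × (1.47/48) = 2.9280 × 10⁻⁴ s⁻² ≈ 2.93 × 10⁻⁴ s⁻².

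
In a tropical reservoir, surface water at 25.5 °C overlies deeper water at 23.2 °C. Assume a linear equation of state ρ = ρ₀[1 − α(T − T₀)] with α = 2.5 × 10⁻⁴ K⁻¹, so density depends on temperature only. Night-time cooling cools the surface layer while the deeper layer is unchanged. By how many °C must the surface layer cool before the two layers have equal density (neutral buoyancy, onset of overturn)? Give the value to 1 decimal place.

2.3 °C

With temperature the only control, equal density requires T_surf′ = T_deep.
T_surf′ = 23.2 °C.
Cooling required: 25.5 − 23.2 = 2.3 °C.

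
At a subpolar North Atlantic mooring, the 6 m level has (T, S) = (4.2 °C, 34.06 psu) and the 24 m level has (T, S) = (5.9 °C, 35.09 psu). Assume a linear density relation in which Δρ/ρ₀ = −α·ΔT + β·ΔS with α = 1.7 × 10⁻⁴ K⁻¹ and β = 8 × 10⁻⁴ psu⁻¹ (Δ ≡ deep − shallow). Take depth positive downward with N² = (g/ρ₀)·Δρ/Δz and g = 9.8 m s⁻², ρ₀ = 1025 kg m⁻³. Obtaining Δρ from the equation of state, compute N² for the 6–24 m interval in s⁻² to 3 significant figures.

2.91 × 10⁻⁴ s⁻²

ΔT = +1.7 K, ΔS = +1.03 psu (deep − shallow).
Δρ/ρ₀ = −αΔT + βΔS = -2.89 × 10⁻⁴ + 8.24 × 10⁻⁴ = 5.35 × 10⁻⁴, so Δρ ≈ 0.5484 kg m⁻³.
N² = (g/ρ₀)·Δρ/Δz = g·(Δρ/ρ₀)/Δz = 9.8 × 5.35 × 10⁻⁴ / 18 = 2.9128 × 10⁻⁴ s⁻² ≈ 2.91 × 10⁻⁴ s⁻².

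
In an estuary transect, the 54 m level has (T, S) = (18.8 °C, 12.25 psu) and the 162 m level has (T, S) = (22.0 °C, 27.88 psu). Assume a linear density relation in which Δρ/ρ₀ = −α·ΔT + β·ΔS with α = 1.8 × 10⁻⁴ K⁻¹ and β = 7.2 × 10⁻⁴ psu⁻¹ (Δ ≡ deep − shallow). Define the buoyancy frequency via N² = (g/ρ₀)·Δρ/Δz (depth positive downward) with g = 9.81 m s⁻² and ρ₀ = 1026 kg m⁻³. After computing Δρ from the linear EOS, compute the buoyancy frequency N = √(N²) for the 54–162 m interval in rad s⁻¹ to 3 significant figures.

ΔT = +3.2 K, ΔS = +15.63 psu (deep − shallow).
Δρ/ρ₀ = −αΔT + βΔS = -5.76 × 10⁻⁴ + 0.0112536 = 0.0106776, so Δρ ≈ 10.96 kg m⁻³.
N² = (g/ρ₀)·Δρ/Δz = g·(Δρ/ρ₀)/Δz = 9.81 × 0.0106776 / 108 = 9.6988 × 10⁻⁴ s⁻².
N = √(9.6988 × 10⁻⁴) = 0.031143 rad s⁻¹ ≈ 0.0311 rad s⁻¹.

0.0311 rad s⁻¹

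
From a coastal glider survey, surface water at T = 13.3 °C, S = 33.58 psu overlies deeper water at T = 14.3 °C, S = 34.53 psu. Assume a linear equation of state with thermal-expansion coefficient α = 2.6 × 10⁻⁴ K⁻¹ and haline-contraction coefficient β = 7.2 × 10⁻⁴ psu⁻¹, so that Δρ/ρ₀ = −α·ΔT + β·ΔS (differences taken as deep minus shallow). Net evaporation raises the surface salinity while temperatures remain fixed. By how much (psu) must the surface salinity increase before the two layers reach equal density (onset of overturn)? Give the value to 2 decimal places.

0.59 psu

Neutral buoyancy requires −α(T_deep − T_surf) + β(S_deep − S_surf′) = 0.
S_surf′ = S_deep − (α/β)·ΔT = 34.53 − (2.6 × 10⁻⁴/7.2 × 10⁻⁴)·(+1.0) = 34.1689 psu.
Increase required: 34.1689 − 33.58 = 0.5889 psu.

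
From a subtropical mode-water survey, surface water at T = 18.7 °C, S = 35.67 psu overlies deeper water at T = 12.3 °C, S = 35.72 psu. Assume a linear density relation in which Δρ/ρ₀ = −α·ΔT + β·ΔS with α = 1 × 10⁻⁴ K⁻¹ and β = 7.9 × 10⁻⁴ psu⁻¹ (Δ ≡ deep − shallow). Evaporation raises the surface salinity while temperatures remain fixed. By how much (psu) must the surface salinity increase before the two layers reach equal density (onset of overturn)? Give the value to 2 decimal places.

0.86 psu

Neutral buoyancy requires −α(T_deep − T_surf) + β(S_deep − S_surf′) = 0.
S_surf′ = S_deep − (α/β)·ΔT = 35.72 − (1 × 10⁻⁴/7.9 × 10⁻⁴)·(-6.4) = 36.5301 psu.
Increase required: 36.5301 − 35.67 = 0.8601 psu.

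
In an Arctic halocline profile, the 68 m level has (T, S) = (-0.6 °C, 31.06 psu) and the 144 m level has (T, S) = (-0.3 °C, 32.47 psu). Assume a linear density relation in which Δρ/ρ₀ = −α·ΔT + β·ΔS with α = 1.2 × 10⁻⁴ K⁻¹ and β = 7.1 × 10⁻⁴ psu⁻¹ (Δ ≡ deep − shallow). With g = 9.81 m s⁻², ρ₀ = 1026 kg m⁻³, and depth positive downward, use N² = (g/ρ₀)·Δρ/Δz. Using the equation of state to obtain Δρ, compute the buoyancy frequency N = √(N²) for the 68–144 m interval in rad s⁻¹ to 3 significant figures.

0.0112 rad s⁻¹

ΔT = +0.3 K, ΔS = +1.41 psu (deep − shallow).
Δρ/ρ₀ = −αΔT + βΔS = -3.60 × 10⁻⁵ + 1.0011 × 10⁻³ = 9.651 × 10⁻⁴, so Δρ ≈ 0.9902 kg m⁻³.
N² = (g/ρ₀)·Δρ/Δz = g·(Δρ/ρ₀)/Δz = 9.81 × 9.651 × 10⁻⁴ / 76 = 1.2457 × 10⁻⁴ s⁻².
N = √(1.2457 × 10⁻⁴) = 0.011161 rad s⁻¹ ≈ 0.0112 rad s⁻¹.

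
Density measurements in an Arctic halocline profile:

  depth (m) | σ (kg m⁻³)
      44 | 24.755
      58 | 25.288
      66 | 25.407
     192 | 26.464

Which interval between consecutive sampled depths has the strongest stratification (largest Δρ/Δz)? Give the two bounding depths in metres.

44–58 m

Compute the density gradient over each adjacent pair:
  44–58 m: Δρ/Δz = 0.533/14 = 0.038 kg m⁻⁴
  58–66 m: Δρ/Δz = 0.119/8 = 0.015 kg m⁻⁴
  66–192 m: Δρ/Δz = 1.057/126 = 8.4 × 10⁻³ kg m⁻⁴
The largest gradient is in the 44–58 m interval — the pycnocline.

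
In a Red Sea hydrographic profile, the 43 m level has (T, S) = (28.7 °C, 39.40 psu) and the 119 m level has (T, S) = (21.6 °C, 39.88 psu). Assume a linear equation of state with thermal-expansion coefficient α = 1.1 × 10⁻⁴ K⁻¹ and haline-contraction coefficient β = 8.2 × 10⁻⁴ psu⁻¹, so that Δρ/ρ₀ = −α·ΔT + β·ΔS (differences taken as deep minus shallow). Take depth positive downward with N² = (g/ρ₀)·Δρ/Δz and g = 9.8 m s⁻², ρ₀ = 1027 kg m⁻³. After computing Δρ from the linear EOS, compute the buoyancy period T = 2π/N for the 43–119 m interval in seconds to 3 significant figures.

ΔT = -7.1 K, ΔS = +0.48 psu (deep − shallow).
Δρ/ρ₀ = −αΔT + βΔS = 7.81 × 10⁻⁴ + 3.936 × 10⁻⁴ = 1.1746 × 10⁻³, so Δρ ≈ 1.206 kg m⁻³.
N² = (g/ρ₀)·Δρ/Δz = g·(Δρ/ρ₀)/Δz = 9.8 × 1.1746 × 10⁻³ / 76 = 1.5146 × 10⁻⁴ s⁻².
N = √(1.5146 × 10⁻⁴) = 0.012307 rad s⁻¹ → T = 2π/N = 510.54 s ≈ 511 s.

511 s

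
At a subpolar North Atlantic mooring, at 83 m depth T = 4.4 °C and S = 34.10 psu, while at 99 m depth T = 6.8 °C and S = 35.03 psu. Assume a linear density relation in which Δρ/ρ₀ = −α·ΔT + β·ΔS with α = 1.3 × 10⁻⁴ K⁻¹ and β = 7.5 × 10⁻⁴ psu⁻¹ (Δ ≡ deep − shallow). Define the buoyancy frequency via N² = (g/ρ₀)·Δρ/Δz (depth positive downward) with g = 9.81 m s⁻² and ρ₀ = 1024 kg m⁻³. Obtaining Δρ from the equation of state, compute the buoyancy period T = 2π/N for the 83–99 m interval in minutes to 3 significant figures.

6.81 min

ΔT = +2.4 K, ΔS = +0.93 psu (deep − shallow).
Δρ/ρ₀ = −αΔT + βΔS = -3.12 × 10⁻⁴ + 6.975 × 10⁻⁴ = 3.855 × 10⁻⁴, so Δρ ≈ 0.3948 kg m⁻³.
N² = (g/ρ₀)·Δρ/Δz = g·(Δρ/ρ₀)/Δz = 9.81 × 3.855 × 10⁻⁴ / 16 = 2.3636 × 10⁻⁴ s⁻².
N = √(2.3636 × 10⁻⁴) = 0.015374 rad s⁻¹ → T = 2π/N = 408.69 s = 6.8115 min ≈ 6.81 min.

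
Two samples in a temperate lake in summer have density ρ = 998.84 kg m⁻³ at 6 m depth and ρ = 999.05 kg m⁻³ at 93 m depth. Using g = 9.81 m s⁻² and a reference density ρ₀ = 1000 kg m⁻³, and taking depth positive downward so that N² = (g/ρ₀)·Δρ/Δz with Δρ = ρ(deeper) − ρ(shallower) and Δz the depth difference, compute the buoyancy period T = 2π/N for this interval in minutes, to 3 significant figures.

21.5 min

Δρ = 999.05 − 998.84 = 0.21 kg m⁻³ over Δz = 93 − 6 = 87 m.
N² = (9.81/1000) × (0.21/87) = 2.3679 × 10⁻⁵ s⁻².
N = √(2.3679 × 10⁻⁵) = 4.8661 × 10⁻³ rad s⁻¹, so T = 2π/N = 1.2912 × 10³ s = 21.520 min ≈ 21.5 min.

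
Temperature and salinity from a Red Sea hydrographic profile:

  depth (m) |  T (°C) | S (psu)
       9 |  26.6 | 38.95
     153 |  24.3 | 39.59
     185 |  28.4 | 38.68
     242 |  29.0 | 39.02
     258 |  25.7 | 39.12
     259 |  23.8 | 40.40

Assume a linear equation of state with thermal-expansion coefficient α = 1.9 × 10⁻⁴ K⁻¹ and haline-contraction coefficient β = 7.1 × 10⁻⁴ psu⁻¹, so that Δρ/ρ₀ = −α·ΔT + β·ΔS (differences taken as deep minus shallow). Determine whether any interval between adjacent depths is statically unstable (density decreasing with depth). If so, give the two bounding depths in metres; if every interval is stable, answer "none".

Evaluate Δρ/ρ₀ = −αΔT + βΔS across each adjacent pair:
  9–153 m: −αΔT+βΔS = −(1.9 × 10⁻⁴)(-2.3)+(7.1 × 10⁻⁴)(+0.64) = 8.9 × 10⁻⁴ → stable
  153–185 m: −αΔT+βΔS = −(1.9 × 10⁻⁴)(+4.1)+(7.1 × 10⁻⁴)(-0.91) = -1.4 × 10⁻³ → UNSTABLE
  185–242 m: −αΔT+βΔS = −(1.9 × 10⁻⁴)(+0.6)+(7.1 × 10⁻⁴)(+0.34) = 1.3 × 10⁻⁴ → stable
  242–258 m: −αΔT+βΔS = −(1.9 × 10⁻⁴)(-3.3)+(7.1 × 10⁻⁴)(+0.10) = 7.0 × 10⁻⁴ → stable
  258–259 m: −αΔT+βΔS = −(1.9 × 10⁻⁴)(-1.9)+(7.1 × 10⁻⁴)(+1.28) = 1.3 × 10⁻³ → stable
The 153–185 m interval has Δρ < 0: lighter water underlies denser water.

153–185 m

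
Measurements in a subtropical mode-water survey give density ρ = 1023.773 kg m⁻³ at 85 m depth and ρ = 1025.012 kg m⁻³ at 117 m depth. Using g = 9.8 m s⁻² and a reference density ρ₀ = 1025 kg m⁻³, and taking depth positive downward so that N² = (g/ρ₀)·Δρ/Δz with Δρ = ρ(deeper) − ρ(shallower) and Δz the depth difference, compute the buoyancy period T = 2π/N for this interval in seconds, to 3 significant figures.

327 s

Δρ = 1025.012 − 1023.773 = 1.239 kg m⁻³ over Δz = 117 − 85 = 32 m.
N² = (9.8/1025) × (1.239/32) = 3.7019 × 10⁻⁴ s⁻².
N = √(3.7019 × 10⁻⁴) = 0.019240 rad s⁻¹, so T = 2π/N = 326.57 s ≈ 327 s.
A positive N² confirms static stability across the interval.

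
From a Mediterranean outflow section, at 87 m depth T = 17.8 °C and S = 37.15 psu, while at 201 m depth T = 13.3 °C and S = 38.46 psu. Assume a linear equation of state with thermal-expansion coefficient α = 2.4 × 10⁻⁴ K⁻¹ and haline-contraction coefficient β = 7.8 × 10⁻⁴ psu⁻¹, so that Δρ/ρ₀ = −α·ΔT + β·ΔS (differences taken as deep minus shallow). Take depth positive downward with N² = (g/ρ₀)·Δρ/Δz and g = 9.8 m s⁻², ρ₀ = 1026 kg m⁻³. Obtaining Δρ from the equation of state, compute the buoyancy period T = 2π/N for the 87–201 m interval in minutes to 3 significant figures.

7.79 min

ΔT = -4.5 K, ΔS = +1.31 psu (deep − shallow).
Δρ/ρ₀ = −αΔT + βΔS = 1.08 × 10⁻³ + 1.0218 × 10⁻³ = 2.1018 × 10⁻³, so Δρ ≈ 2.156 kg m⁻³.
N² = (g/ρ₀)·Δρ/Δz = g·(Δρ/ρ₀)/Δz = 9.8 × 2.1018 × 10⁻³ / 114 = 1.8068 × 10⁻⁴ s⁻².
N = √(1.8068 × 10⁻⁴) = 0.013442 rad s⁻¹ → T = 2π/N = 467.43 s = 7.7905 min ≈ 7.79 min.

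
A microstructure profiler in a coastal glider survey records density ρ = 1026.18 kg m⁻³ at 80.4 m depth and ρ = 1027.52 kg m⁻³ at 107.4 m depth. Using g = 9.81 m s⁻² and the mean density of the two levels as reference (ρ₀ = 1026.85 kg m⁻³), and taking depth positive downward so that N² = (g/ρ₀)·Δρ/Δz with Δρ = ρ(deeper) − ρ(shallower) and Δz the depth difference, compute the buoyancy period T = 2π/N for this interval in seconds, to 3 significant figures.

Δρ = 1027.52 − 1026.18 = 1.34 kg m⁻³ over Δz = 107.4 − 80.4 = 27 m.
N² = (9.81/1026.85) × (1.34/27) = 4.7414 × 10⁻⁴ s⁻².
N = √(4.7414 × 10⁻⁴) = 0.021775 rad s⁻¹, so T = 2π/N = 288.55 s ≈ 289 s.

289 s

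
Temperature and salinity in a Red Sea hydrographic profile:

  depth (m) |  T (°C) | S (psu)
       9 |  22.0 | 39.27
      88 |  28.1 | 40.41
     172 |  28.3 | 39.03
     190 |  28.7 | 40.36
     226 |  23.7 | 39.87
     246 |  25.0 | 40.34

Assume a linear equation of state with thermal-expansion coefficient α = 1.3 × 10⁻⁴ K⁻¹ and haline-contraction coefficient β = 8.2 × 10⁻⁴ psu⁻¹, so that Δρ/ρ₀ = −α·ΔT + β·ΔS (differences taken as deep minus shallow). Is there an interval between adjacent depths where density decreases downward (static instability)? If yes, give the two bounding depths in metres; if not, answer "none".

Evaluate Δρ/ρ₀ = −αΔT + βΔS across each adjacent pair:
  9–88 m: −αΔT+βΔS = −(1.3 × 10⁻⁴)(+6.1)+(8.2 × 10⁻⁴)(+1.14) = 1.4 × 10⁻⁴ → stable
  88–172 m: −αΔT+βΔS = −(1.3 × 10⁻⁴)(+0.2)+(8.2 × 10⁻⁴)(-1.38) = -1.2 × 10⁻³ → UNSTABLE
  172–190 m: −αΔT+βΔS = −(1.3 × 10⁻⁴)(+0.4)+(8.2 × 10⁻⁴)(+1.33) = 1.0 × 10⁻³ → stable
  190–226 m: −αΔT+βΔS = −(1.3 × 10⁻⁴)(-5.0)+(8.2 × 10⁻⁴)(-0.49) = 2.5 × 10⁻⁴ → stable
  226–246 m: −αΔT+βΔS = −(1.3 × 10⁻⁴)(+1.3)+(8.2 × 10⁻⁴)(+0.47) = 2.2 × 10⁻⁴ → stable
The 88–172 m interval has Δρ < 0: lighter water underlies denser water.

88–172 m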